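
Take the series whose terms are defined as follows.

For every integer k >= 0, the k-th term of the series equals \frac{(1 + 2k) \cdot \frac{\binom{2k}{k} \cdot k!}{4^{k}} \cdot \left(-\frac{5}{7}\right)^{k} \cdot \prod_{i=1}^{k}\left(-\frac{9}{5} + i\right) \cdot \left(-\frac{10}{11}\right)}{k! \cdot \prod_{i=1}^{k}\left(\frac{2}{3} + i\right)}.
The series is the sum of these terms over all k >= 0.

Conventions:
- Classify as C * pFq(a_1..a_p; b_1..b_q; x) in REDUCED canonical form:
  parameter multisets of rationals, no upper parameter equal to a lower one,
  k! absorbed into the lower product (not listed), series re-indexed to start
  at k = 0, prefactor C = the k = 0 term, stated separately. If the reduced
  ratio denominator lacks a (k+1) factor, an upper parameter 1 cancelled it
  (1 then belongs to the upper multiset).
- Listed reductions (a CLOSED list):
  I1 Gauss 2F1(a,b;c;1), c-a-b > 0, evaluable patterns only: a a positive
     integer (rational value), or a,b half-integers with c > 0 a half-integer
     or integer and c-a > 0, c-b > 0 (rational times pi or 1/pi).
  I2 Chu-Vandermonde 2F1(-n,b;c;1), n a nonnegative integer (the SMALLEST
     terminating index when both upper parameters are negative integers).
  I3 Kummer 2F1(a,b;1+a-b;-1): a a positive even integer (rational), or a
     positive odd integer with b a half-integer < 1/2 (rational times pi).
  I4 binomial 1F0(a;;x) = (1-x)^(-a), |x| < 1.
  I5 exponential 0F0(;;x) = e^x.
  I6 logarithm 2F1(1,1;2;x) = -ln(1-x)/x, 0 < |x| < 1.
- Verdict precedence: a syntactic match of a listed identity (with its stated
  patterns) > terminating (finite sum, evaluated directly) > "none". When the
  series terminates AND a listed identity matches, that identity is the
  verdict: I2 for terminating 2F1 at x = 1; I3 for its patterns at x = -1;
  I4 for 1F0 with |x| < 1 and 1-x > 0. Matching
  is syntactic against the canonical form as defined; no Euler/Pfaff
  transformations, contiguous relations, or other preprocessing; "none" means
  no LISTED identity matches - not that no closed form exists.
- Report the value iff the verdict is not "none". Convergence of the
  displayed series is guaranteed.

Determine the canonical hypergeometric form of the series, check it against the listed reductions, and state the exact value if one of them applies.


Classification (C = -\frac{10}{11}): 2F1 with upper {-\frac{4}{5}, \frac{3}{2}}, lower {\frac{5}{3}}, argument x = -\frac{5}{7}. Verdict: none - at argument -\frac{5}{7} the multisets {-\frac{4}{5}, \frac{3}{2}} ; {\frac{5}{3}} match no listed identity.

Structural cue: with t_0 = -\frac{10}{11}, the running product (prefactor -10/11) telescopes to a rising factorial.
Step ratio: r(k) = -\frac{5}{7} * (k-\frac{4}{5}) (k+\frac{3}{2}) / [(k+\frac{5}{3}) (k+1)] ; factor over Q: parameters, x = -\frac{5}{7}, and C = -\frac{10}{11}.


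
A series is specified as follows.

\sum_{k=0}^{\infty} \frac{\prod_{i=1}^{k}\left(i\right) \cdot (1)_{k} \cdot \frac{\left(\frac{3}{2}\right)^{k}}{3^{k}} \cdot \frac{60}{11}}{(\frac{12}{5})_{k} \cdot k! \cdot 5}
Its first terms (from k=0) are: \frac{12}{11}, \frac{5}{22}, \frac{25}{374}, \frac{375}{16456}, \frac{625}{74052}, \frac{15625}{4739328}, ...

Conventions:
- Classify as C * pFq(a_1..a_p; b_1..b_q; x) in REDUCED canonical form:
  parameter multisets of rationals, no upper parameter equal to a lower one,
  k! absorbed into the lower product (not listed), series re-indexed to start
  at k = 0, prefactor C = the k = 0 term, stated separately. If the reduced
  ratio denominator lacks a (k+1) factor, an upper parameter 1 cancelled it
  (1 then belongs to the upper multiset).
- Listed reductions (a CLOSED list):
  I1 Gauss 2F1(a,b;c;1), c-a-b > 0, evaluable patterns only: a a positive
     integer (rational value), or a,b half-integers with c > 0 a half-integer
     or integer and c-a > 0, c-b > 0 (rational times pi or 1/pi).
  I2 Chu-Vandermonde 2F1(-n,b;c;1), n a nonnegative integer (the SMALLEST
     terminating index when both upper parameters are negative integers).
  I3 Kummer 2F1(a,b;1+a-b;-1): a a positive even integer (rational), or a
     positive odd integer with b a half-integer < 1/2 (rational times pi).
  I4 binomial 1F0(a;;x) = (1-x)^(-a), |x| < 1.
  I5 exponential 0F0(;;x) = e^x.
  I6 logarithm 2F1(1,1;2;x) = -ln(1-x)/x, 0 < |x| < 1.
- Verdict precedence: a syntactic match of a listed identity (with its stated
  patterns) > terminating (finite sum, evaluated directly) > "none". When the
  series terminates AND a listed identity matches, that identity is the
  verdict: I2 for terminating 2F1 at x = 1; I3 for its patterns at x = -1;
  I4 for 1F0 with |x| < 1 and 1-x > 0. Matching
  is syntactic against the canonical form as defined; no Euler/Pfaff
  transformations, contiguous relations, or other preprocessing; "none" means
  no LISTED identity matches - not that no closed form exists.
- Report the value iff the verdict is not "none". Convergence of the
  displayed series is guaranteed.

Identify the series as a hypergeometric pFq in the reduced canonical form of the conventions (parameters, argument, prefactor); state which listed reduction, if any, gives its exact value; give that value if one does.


Classification (C = \frac{12}{11}): 2F1 with upper {1, 1}, lower {\frac{12}{5}}, argument x = \frac{1}{2}. Verdict: none - at argument \frac{1}{2} the multisets {1, 1} ; {\frac{12}{5}} match no listed identity.

Key observation: x = \frac{1}{2} and the running product (C = 12/11, x = 1/2) telescopes to a rising factorial.
Consecutive-term ratio: r(k) = \frac{1}{2} * (k+1) (k+1) / [(k+\frac{12}{5}) (k+1)] - poly over poly, x = \frac{1}{2} from leading terms; C = \frac{12}{11} at k = 0.


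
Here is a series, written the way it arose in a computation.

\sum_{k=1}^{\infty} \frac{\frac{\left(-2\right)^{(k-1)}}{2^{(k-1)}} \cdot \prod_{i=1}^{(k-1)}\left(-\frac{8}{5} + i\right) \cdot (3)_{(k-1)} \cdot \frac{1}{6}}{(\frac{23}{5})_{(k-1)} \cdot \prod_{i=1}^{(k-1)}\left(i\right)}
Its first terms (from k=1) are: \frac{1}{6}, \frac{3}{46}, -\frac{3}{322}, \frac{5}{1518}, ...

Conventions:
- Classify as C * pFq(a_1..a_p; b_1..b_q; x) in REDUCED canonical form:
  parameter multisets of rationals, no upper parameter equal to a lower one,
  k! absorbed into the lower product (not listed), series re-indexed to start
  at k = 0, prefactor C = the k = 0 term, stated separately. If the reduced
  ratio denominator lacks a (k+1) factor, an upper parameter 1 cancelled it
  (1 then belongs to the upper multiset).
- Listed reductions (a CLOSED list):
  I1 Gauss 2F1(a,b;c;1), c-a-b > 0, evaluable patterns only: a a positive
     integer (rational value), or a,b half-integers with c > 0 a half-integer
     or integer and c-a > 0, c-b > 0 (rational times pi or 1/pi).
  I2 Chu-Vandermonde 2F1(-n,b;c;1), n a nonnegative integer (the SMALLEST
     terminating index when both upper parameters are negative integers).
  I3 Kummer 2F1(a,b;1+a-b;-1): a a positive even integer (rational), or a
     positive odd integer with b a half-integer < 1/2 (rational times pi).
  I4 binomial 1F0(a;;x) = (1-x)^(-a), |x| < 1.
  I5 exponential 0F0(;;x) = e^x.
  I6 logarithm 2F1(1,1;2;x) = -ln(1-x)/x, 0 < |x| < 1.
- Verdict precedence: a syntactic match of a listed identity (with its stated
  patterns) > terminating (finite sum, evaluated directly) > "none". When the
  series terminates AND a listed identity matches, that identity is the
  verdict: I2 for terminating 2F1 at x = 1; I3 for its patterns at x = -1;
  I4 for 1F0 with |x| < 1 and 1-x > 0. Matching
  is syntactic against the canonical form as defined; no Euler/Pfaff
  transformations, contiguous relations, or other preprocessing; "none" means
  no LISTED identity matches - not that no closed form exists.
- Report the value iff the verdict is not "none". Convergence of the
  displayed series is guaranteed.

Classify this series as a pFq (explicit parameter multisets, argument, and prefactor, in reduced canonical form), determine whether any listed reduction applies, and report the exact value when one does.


This is \frac{1}{6} * 2F1(-\frac{3}{5}, 3; \frac{23}{5}; -1) in reduced canonical form. Verdict: none. Every listed pattern misses the 2F1 form at -1, upper {-\frac{3}{5}, 3}.

First insight: t_0 being \frac{1}{6}, the product of the first k integers (C = 1/6) is k!.
Term ratio: r(k) = -1 * (k-\frac{3}{5}) (k+3) / [(k+\frac{23}{5}) (k+1)] - rational in k. x = -1; t_0 = \frac{1}{6}; negate the roots.


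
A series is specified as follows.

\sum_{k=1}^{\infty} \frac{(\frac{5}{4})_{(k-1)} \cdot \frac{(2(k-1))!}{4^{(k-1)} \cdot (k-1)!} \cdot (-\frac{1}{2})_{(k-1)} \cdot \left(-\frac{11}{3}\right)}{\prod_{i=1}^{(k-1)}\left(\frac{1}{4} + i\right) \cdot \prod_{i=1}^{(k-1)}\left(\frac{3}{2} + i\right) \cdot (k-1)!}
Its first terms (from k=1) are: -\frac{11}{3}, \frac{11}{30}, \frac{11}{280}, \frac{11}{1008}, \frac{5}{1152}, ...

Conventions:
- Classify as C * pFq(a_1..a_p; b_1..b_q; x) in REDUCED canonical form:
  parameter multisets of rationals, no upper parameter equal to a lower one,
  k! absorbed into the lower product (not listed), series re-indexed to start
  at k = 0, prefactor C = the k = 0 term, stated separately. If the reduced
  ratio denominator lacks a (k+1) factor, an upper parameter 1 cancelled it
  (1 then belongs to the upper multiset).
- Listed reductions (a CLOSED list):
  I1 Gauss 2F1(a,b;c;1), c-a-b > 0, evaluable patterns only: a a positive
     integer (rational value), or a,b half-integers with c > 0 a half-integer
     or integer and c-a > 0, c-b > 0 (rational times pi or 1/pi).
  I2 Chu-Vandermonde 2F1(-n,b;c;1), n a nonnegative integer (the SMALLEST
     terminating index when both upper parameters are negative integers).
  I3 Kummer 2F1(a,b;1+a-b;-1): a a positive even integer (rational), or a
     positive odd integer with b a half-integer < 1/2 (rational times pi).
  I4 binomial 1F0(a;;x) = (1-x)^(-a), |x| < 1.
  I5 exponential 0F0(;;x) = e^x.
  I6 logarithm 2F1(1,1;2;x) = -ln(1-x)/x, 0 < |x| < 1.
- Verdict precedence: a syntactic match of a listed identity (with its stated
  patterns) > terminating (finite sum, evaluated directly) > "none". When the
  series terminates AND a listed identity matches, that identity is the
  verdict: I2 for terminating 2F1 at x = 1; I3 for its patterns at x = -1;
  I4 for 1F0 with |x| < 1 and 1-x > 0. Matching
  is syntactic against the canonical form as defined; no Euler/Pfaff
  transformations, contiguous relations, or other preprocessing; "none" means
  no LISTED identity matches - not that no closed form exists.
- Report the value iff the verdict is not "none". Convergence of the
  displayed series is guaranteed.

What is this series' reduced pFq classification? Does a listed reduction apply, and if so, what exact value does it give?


At argument 1: a 2F1 with upper {-\frac{1}{2}, \frac{1}{2}}, lower {\frac{5}{2}}, scaled by C = -\frac{11}{3}. Verdict: this is Gauss (I1, half-integer pattern) (x = 1; upper {-\frac{1}{2}, \frac{1}{2}} half-integers, c = \frac{5}{2} in the evaluable pattern). Value: \left(-\frac{33}{32}\right) \cdot \pi.

Structural cue: with t_0 = -\frac{11}{3}, the lower running product (C = -11/3, x = 1) is a rising factorial.
Term ratio: r(k) = 1 * (k-\frac{1}{2}) (k+\frac{1}{2}) / [(k+\frac{5}{2}) (k+1)] - rational; roots negated = parameters, x = 1, C = -\frac{11}{3}.


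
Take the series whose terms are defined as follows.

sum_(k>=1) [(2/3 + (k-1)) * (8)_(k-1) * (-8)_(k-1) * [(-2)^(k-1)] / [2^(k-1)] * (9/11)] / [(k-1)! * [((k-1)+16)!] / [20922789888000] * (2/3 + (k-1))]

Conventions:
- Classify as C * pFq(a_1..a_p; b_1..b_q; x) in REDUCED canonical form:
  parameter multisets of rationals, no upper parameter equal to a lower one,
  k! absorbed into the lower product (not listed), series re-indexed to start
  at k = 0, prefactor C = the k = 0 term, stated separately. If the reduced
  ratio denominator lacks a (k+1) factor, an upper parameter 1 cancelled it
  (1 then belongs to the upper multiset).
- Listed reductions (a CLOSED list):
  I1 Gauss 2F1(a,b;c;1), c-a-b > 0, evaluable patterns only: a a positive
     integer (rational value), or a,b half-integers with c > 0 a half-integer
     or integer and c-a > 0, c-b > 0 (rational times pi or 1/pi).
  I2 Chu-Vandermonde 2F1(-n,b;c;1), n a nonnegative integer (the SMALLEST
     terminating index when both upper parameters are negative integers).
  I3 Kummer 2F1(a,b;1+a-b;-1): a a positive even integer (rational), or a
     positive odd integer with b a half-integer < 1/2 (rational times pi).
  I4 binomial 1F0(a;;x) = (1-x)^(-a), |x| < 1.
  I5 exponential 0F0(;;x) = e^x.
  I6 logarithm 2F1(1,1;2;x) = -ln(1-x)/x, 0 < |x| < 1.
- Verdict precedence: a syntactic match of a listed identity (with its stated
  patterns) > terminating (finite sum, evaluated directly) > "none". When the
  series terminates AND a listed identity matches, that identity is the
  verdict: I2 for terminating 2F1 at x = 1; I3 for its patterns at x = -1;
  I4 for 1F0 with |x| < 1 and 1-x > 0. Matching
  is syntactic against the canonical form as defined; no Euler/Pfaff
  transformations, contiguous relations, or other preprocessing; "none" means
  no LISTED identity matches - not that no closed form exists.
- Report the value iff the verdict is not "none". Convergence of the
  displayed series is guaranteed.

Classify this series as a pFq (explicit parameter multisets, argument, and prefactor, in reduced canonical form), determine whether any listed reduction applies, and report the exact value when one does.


The series (x = -1) is 2F1: upper {-8, 8}, lower {17}, prefactor 9/11. Verdict: this is Kummer (I3) (x = -1; c = 17 equals 1+a-b for upper {-8, 8}: listed pattern). Exact value: 234/11.

Key observation: with t_0 = 9/11, striking the common factor k + 2/3 reduces the term (C = 9/11, x = -1).
Adjacent-term ratio: r(k) = (-1) * (k-8) (k+8) / [(k+17) (k+1)] - rational in k, leading ratio (-1); with t_0 = 9/11, classification follows.


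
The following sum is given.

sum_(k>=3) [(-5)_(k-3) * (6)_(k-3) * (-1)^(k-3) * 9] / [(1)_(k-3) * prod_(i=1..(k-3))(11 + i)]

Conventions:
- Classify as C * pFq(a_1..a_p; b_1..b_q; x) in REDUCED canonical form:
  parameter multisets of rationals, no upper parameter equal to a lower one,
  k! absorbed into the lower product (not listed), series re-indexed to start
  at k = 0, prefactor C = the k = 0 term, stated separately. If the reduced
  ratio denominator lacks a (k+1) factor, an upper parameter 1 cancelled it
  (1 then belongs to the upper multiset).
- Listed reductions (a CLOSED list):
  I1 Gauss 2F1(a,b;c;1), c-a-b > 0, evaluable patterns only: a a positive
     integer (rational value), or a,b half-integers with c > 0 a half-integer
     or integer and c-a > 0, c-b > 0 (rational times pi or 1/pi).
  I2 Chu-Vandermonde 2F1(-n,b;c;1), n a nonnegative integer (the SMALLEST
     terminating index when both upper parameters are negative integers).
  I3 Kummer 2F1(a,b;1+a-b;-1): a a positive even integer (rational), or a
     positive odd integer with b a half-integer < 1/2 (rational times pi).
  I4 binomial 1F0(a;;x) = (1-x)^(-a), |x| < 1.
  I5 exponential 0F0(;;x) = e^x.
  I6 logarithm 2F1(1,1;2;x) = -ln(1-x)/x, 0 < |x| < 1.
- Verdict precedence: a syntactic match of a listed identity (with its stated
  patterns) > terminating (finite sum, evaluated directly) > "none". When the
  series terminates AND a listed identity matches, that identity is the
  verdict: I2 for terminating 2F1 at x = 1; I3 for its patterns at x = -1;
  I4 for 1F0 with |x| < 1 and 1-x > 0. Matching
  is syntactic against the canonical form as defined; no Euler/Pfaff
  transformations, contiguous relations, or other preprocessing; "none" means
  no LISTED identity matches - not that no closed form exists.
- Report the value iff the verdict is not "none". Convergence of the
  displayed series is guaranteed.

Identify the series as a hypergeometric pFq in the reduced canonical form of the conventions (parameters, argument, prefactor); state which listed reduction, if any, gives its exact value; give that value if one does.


Classification (C = 9): 2F1 with upper {-5, 6}, lower {12}, argument x = -1. Verdict: the Kummer evaluation I3 matches (x = -1; c = 12 equals 1+a-b for upper {-5, 6}: listed pattern). Exact value: 297/4.

Key observation: x = (-1) and the lower running product (C = 9, x = -1) is a rising factorial.
Ratio: r(k) = (-1) * (k-5) (k+6) / [(k+12) (k+1)] - rational; roots negated = parameters, x = (-1), C = 9.


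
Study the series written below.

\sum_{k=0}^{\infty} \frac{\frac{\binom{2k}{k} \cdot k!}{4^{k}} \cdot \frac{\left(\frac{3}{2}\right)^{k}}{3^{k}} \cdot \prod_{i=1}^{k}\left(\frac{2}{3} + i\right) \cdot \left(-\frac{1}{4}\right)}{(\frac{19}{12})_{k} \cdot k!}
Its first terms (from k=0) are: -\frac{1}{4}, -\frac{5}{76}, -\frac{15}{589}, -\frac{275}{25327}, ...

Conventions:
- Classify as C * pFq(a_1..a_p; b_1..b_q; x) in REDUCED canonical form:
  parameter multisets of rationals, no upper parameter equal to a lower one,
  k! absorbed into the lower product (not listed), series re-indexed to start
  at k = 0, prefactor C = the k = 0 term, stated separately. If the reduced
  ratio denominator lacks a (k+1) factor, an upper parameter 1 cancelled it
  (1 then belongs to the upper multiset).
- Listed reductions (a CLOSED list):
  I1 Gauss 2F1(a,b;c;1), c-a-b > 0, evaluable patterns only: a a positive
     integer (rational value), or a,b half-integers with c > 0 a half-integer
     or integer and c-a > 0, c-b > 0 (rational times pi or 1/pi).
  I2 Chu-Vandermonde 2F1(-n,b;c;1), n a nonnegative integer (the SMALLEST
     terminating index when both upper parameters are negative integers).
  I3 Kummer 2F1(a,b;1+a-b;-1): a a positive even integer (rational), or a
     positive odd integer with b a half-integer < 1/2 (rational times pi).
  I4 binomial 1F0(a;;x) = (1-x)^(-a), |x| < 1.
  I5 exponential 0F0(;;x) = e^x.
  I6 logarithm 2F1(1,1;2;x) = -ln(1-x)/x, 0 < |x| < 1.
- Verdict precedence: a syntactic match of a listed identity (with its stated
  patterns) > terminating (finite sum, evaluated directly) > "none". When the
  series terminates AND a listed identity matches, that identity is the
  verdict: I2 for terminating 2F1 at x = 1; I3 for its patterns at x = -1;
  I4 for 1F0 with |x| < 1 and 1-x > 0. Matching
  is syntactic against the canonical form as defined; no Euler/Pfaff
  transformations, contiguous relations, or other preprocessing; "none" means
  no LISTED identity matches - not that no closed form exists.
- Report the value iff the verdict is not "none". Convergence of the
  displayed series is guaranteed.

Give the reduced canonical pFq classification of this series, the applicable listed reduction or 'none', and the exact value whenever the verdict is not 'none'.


Canonical form: C = -\frac{1}{4} times 2F1 with upper {\frac{1}{2}, \frac{5}{3}}, lower {\frac{19}{12}}, x = \frac{1}{2}. Verdict: none. Every listed pattern misses the 2F1 form at \frac{1}{2}, upper {\frac{1}{2}, \frac{5}{3}}.

First insight: x = \frac{1}{2} and C(2k,k) (prefactor -1/4) equals 4^k (1/2)_k / k!.
Term ratio: r(k) = \frac{1}{2} * (k+\frac{1}{2}) (k+\frac{5}{3}) / [(k+\frac{19}{12}) (k+1)] - poly over poly, x = \frac{1}{2} from leading terms; C = -\frac{1}{4} at k = 0.


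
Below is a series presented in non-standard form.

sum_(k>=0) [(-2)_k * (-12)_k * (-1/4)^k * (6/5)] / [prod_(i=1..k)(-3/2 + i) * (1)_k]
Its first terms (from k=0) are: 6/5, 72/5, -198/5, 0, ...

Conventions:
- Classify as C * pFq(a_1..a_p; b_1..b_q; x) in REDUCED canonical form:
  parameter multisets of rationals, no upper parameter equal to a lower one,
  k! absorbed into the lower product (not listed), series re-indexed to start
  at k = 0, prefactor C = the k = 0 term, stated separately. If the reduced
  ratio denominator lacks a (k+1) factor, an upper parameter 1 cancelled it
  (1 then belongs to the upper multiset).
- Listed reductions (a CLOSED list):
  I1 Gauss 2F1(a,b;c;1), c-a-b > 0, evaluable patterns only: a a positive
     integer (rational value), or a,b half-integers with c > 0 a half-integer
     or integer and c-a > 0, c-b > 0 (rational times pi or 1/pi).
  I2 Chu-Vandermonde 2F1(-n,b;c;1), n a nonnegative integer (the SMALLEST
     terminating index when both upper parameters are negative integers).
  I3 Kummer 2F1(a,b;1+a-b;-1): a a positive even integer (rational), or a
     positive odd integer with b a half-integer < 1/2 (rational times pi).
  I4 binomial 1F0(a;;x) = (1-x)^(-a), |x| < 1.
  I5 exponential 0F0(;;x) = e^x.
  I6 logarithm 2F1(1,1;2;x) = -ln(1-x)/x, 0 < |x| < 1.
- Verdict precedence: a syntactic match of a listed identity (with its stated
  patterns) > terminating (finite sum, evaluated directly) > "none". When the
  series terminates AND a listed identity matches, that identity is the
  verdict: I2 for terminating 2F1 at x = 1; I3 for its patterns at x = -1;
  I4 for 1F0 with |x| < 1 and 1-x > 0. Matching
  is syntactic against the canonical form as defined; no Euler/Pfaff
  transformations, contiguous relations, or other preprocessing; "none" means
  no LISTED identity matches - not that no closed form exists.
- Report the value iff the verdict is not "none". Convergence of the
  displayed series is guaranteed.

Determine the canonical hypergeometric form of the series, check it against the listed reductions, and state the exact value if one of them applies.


Reduced: x = -1/4, 2F1, upper = {-12, -2}, lower = {-1/2}, C = 6/5. Verdict: terminating. With -2 upstairs the series is a 3-term polynomial sum; evaluated term by term. Hence: -24.

Structural cue: t_0 = 6/5 here, and (1)_k (prefactor 6/5) is k! itself.
Adjacent-term ratio: r(k) = (-1/4) * (k-12) (k-2) / [(k-1/2) (k+1)] - rational in k. x = (-1/4); t_0 = 6/5; negate the roots.


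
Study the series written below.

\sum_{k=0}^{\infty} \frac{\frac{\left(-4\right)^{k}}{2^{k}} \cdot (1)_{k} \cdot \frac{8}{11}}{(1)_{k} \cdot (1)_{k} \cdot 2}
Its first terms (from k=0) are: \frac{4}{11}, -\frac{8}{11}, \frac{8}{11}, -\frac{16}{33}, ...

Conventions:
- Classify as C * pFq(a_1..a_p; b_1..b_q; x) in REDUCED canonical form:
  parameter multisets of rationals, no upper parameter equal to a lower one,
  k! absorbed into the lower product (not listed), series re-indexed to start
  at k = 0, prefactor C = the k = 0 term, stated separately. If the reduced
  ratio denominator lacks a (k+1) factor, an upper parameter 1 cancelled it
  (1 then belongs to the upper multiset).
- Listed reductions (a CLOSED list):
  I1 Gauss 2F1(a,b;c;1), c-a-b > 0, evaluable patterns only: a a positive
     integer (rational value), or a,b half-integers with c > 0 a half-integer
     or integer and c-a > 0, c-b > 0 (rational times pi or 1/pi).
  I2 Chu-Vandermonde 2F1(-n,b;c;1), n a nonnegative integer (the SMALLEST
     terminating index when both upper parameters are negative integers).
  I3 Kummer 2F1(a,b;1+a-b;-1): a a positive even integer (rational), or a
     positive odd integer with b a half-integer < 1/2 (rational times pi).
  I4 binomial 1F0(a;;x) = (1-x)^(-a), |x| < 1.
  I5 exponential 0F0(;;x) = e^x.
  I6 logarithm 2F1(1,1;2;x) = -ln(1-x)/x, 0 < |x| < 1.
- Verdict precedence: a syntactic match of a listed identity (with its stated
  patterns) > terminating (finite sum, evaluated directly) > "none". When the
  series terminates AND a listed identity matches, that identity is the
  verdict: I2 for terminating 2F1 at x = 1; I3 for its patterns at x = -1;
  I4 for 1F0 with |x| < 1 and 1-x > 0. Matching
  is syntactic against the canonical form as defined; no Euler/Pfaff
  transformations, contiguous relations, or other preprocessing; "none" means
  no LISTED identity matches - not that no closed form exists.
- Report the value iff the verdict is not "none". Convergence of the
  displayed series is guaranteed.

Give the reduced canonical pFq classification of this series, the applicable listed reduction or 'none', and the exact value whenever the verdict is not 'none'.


At argument -2: a 0F0 with upper {-}, lower {-}, scaled by C = \frac{4}{11}. Verdict: exponential (I5) applies (the 0F0 exponential series at x = -2). Sum: \frac{4}{11} \cdot e^{-2}.

Key step: t_0 = \frac{4}{11} here, and the constant factors (C = 4/11) combine into one prefactor.
Adjacent-term ratio: r(k) = -2 * 1 / [(k+1)] ; factor over Q: parameters, x = -2, and C = \frac{4}{11}.


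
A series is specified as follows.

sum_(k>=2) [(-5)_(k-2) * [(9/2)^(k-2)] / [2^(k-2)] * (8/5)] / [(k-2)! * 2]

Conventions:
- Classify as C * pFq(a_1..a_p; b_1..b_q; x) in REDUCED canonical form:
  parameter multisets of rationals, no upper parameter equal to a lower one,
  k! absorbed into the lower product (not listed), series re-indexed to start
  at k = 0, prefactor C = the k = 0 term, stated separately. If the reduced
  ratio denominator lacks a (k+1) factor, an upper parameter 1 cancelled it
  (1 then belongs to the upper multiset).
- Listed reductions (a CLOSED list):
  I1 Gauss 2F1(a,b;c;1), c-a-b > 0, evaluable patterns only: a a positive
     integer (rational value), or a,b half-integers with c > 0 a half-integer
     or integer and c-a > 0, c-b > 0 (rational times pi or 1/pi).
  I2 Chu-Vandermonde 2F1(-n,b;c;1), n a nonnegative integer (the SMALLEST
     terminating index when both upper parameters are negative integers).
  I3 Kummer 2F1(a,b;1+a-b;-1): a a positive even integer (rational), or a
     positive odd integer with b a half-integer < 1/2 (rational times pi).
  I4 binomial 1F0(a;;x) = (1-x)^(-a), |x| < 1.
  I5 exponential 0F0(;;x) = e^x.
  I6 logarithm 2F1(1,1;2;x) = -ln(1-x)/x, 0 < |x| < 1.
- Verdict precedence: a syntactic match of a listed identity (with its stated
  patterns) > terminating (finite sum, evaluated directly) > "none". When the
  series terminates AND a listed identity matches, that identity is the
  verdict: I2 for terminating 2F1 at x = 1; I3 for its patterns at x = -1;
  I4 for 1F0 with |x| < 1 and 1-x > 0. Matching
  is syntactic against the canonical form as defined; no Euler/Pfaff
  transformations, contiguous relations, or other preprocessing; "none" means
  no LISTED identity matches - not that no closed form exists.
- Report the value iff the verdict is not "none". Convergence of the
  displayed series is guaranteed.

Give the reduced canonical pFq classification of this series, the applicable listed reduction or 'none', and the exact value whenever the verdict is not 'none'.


Reduced: x = 9/4, 1F0, upper = {-5}, lower = {-}, C = 4/5. Verdict: terminating at k = 5: the factor (-5)_k kills every later term; summing the 6 survivors is exact. Hence: -625/256.

First insight: x = (9/4) and the two k-th powers (prefactor 4/5) combine into one argument.
Term ratio: r(k) = (9/4) * (k-5) / [(k+1)] - rational in k. x = (9/4); t_0 = 4/5; negate the roots.


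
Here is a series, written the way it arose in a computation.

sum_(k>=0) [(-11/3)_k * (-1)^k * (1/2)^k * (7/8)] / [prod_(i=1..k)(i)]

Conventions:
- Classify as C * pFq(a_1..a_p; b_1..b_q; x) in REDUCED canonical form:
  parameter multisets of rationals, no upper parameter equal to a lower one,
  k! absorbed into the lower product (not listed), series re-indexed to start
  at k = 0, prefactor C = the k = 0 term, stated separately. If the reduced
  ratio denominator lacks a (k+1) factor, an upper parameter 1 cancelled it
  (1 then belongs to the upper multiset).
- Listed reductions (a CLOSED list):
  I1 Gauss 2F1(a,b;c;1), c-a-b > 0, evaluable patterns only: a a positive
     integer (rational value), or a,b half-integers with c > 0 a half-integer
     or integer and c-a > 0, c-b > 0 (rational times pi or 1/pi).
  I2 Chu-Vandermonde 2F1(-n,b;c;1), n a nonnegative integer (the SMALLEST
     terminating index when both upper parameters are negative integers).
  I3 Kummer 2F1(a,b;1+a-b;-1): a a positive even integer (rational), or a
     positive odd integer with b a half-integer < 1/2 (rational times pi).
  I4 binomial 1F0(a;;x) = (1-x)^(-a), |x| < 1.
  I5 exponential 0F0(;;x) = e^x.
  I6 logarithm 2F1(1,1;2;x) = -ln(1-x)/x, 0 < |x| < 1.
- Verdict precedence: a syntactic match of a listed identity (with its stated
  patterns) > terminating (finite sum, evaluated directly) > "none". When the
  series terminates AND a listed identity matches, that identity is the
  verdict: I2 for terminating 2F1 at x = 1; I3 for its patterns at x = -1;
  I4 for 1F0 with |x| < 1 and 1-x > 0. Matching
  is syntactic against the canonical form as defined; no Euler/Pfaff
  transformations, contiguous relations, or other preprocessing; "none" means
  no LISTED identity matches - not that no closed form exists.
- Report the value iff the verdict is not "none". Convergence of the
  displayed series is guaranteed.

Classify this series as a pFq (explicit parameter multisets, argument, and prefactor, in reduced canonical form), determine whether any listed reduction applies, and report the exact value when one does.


The series (x = -1/2) is 1F0: upper {-11/3}, lower {-}, prefactor 7/8. Verdict: binomial (I4) fires (the 1F0 binomial series: exponent 11/3, x = -1/2). Value: (7/8) * (3/2)^(11/3).

Structural cue: from the first term 7/8: the (-1)^k factor (C = 7/8) folds into the argument's sign.
Ratio: r(k) = (-1/2) * (k-11/3) / [(k+1)] - rational in k. x = (-1/2); t_0 = 7/8; negate the roots.


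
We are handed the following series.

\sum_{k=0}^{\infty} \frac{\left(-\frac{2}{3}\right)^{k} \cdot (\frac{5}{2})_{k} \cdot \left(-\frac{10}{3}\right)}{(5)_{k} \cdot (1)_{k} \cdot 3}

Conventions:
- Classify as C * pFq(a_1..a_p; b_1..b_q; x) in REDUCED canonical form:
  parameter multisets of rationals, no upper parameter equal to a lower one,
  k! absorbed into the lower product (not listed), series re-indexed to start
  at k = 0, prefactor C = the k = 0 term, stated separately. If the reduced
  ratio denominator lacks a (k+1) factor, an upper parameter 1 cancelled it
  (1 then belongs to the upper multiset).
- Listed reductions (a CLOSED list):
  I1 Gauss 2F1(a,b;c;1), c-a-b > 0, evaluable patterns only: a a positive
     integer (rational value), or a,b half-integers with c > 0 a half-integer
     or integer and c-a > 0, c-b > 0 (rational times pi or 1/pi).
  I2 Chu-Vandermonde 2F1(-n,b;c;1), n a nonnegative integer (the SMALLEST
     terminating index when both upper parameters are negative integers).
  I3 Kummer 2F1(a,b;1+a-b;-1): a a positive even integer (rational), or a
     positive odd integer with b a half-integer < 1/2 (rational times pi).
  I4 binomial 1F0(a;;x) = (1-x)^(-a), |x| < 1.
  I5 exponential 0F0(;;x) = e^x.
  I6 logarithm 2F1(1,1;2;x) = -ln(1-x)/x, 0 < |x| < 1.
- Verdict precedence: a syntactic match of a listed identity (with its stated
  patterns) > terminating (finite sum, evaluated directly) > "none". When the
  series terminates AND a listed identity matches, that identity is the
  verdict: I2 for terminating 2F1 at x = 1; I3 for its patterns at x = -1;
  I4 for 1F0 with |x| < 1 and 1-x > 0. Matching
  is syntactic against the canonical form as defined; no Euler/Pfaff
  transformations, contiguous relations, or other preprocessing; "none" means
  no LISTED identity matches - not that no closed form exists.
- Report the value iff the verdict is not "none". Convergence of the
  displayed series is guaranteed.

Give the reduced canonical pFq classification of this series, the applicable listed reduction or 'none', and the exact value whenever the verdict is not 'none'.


With C = -\frac{10}{9}: the canonical form is 1F1(\frac{5}{2}; 5; -\frac{2}{3}). Verdict: none here - no I1-I6 shape fits x = -\frac{2}{3} with lower {5}.

Key observation: x = -\frac{2}{3} and the constant factors (C = -10/9) combine into one prefactor.
Consecutive-term ratio: r(k) = -\frac{2}{3} * (k+\frac{5}{2}) / [(k+5) (k+1)] ; factor over Q: parameters, x = -\frac{2}{3}, and C = -\frac{10}{9}.


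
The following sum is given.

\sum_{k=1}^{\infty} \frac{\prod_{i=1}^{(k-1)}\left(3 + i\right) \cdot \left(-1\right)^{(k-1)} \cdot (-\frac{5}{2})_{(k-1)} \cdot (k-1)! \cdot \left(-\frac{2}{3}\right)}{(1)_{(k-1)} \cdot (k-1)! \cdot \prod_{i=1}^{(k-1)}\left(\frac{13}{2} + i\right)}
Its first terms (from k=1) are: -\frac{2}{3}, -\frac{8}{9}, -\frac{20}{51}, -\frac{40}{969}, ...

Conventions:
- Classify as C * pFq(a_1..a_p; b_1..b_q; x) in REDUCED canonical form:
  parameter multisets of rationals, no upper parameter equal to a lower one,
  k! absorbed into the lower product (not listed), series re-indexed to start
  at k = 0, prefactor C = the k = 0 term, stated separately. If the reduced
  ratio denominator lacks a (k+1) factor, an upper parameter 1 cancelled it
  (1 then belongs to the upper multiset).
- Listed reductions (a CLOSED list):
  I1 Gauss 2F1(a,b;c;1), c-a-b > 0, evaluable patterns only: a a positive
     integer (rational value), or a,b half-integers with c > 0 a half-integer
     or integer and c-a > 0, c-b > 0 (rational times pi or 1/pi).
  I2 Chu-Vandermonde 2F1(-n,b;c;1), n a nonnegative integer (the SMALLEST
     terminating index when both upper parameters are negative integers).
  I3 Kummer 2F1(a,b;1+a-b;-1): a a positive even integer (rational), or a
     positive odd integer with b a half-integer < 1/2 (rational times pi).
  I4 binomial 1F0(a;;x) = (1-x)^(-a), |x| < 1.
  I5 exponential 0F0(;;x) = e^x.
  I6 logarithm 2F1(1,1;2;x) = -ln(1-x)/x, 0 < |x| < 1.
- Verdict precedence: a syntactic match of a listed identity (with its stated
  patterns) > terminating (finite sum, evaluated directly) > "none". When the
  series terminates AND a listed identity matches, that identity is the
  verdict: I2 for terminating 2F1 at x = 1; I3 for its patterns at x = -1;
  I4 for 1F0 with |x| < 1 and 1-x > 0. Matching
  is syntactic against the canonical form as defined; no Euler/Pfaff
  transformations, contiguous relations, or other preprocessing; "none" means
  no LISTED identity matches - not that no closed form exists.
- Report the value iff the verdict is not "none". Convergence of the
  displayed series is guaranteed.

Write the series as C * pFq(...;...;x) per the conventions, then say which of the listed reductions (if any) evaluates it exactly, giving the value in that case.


Structural cue: with t_0 = -\frac{2}{3}, the lower running product (prefactor -2/3) is a rising factorial.
Ratio: r(k) = -1 * (k-\frac{5}{2}) (k+4) / [(k+\frac{15}{2}) (k+1)] - poly over poly, x = -1 from leading terms; C = -\frac{2}{3} at k = 0.

This is -\frac{2}{3} * 2F1(-\frac{5}{2}, 4; \frac{15}{2}; -1) in reduced canonical form. Verdict: Kummer (I3) fires (x = -1; c = \frac{15}{2} equals 1+a-b for upper {-\frac{5}{2}, 4}: listed pattern). Its exact value is -\frac{143}{72}.


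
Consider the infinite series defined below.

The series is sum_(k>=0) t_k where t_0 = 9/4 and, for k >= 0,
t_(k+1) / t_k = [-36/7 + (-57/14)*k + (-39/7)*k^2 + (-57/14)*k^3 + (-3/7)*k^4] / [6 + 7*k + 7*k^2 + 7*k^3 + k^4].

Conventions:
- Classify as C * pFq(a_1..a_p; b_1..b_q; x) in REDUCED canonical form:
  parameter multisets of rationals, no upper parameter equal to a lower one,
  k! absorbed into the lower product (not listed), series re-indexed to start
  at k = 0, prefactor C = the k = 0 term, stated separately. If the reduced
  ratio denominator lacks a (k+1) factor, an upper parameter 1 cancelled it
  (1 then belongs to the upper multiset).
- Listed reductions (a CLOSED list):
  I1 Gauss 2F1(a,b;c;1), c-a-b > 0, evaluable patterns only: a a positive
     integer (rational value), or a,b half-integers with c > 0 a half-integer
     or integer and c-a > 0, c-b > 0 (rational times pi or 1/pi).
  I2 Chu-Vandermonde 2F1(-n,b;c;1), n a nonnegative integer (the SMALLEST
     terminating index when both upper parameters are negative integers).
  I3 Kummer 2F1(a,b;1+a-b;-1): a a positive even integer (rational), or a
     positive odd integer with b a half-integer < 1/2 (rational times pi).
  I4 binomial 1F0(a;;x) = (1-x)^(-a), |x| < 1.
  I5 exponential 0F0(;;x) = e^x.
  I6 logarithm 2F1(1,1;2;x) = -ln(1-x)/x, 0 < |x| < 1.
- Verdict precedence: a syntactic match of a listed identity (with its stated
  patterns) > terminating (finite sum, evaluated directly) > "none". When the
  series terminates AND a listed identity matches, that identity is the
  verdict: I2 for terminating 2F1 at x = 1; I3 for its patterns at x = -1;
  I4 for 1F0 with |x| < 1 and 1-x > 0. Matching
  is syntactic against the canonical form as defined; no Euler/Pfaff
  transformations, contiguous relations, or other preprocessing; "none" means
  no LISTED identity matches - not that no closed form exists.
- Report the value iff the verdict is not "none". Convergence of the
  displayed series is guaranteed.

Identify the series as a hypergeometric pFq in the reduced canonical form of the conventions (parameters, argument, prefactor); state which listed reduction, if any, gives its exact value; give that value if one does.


The tell: t_0 = 9/4 here, and cancel k^2 + 1 from the displayed ratio first; then C = 9/4.
Adjacent-term ratio: r(k) = (-3/7) * (k+3/2) (k+8) / [(k+6) (k+1)] - rational in k. x = (-3/7); t_0 = 9/4; negate the roots.

This is 9/4 * 2F1(3/2, 8; 6; -3/7) in reduced canonical form. Verdict: none. Every listed pattern misses the 2F1 form at -3/7, upper {3/2, 8}.


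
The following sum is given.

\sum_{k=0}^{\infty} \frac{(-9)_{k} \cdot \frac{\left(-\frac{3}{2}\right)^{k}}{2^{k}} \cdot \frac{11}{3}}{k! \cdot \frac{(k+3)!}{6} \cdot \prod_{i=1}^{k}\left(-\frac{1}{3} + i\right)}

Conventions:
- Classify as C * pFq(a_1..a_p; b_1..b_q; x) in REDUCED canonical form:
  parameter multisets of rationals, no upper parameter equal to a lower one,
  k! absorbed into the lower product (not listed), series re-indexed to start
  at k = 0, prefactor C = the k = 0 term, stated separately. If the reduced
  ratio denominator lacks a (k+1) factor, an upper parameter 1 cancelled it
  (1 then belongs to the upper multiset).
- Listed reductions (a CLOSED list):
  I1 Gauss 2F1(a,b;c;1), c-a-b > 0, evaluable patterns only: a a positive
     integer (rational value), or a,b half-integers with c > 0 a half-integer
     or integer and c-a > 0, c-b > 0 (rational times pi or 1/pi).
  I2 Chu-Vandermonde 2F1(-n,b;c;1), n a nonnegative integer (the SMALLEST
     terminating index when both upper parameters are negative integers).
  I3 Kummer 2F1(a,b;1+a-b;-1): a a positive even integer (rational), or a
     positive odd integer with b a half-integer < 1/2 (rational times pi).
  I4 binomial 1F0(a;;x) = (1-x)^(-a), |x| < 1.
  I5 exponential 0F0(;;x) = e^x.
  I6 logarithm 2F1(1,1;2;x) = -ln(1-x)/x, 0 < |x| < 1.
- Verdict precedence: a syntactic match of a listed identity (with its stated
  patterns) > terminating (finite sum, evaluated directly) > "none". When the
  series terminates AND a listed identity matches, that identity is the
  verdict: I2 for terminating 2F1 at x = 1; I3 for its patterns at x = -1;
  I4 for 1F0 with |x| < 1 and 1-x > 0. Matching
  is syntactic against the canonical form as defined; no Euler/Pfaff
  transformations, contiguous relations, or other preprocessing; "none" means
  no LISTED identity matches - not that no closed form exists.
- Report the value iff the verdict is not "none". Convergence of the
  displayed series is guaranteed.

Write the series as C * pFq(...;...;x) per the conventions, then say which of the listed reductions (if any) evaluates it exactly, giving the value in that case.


This is \frac{11}{3} * 1F2(-9; \frac{2}{3}, 4; -\frac{3}{4}) in reduced canonical form. Verdict: terminating. With -9 upstairs the series is a 10-term polynomial sum; evaluated term by term. Exact value: \frac{588505562374580323909}{35301242443923456000}.

Structural cue: t_0 = \frac{11}{3} here, and the lower running product (C = 11/3) is a rising factorial.
Consecutive-term ratio: r(k) = -\frac{3}{4} * (k-9) / [(k+\frac{2}{3}) (k+4) (k+1)] - rational in k, leading ratio -\frac{3}{4}; with t_0 = \frac{11}{3}, classification follows.


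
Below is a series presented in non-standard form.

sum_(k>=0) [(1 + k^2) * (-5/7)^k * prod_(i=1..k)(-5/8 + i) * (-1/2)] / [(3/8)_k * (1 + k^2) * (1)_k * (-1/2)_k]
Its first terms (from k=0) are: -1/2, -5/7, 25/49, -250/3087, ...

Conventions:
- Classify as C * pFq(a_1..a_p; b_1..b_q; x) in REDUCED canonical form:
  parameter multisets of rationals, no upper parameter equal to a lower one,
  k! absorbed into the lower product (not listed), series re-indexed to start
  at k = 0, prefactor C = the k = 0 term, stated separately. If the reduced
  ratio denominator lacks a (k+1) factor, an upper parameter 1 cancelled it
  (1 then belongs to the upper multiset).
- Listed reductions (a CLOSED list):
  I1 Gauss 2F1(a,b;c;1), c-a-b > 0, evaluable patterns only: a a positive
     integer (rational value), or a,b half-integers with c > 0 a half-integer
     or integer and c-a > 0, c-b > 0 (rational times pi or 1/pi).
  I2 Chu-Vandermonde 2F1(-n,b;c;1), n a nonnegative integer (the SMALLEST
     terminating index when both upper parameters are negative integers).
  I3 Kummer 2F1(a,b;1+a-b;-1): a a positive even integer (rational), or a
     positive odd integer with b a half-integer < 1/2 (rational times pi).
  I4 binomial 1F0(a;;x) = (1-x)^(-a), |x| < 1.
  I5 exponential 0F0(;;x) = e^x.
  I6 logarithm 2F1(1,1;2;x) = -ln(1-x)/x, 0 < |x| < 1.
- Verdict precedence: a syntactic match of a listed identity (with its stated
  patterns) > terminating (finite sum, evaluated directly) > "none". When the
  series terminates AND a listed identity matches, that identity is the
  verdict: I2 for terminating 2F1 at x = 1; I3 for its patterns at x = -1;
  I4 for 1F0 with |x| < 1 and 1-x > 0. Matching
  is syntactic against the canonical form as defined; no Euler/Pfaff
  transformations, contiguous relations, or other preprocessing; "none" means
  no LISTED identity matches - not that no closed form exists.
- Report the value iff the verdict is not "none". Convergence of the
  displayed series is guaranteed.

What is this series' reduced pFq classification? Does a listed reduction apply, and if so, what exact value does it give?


The tell: t_0 being -1/2, the parameter 3/8 appears in both the upper and lower lists and cancels (alongside the other common factor).
Step ratio: r(k) = (-5/7) * 1 / [(k-1/2) (k+1)] ; factor over Q: parameters, x = (-5/7), and C = -1/2.

Reduced: x = -5/7, 0F1, upper = {-}, lower = {-1/2}, C = -1/2. Verdict: none. No listed pattern accepts 0F1(-; -1/2; -5/7).
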